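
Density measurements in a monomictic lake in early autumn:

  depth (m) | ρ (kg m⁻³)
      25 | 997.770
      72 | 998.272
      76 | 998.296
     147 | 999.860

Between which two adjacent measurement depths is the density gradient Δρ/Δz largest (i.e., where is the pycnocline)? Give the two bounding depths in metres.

Compute the density gradient over each adjacent pair:
  25–72 m: Δρ/Δz = 0.502/47 = 0.011 kg m⁻⁴
  72–76 m: Δρ/Δz = 0.024/4 = 6.0 × 10⁻³ kg m⁻⁴
  76–147 m: Δρ/Δz = 1.564/71 = 0.022 kg m⁻⁴
The largest gradient is in the 76–147 m interval — the pycnocline.

76–147 m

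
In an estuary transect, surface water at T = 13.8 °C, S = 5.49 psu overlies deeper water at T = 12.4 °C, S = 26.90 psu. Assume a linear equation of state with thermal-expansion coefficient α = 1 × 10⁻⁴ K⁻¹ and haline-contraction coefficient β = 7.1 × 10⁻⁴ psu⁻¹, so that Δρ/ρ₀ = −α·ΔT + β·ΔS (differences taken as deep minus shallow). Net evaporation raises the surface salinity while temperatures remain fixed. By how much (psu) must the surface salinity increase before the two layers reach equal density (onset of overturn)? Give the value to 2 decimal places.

21.61 psu

Neutral buoyancy requires −α(T_deep − T_surf) + β(S_deep − S_surf′) = 0.
S_surf′ = S_deep − (α/β)·ΔT = 26.90 − (1 × 10⁻⁴/7.1 × 10⁻⁴)·(-1.4) = 27.0972 psu.
Increase required: 27.0972 − 5.49 = 21.6072 psu.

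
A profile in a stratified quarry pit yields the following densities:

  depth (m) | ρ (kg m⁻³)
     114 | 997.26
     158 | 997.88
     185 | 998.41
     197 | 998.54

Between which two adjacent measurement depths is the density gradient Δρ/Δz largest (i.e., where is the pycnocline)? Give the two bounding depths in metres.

158–185 m

Compute the density gradient over each adjacent pair:
  114–158 m: Δρ/Δz = 0.62/44 = 0.014 kg m⁻⁴
  158–185 m: Δρ/Δz = 0.53/27 = 0.020 kg m⁻⁴
  185–197 m: Δρ/Δz = 0.13/12 = 0.011 kg m⁻⁴
The largest gradient is in the 158–185 m interval — the pycnocline.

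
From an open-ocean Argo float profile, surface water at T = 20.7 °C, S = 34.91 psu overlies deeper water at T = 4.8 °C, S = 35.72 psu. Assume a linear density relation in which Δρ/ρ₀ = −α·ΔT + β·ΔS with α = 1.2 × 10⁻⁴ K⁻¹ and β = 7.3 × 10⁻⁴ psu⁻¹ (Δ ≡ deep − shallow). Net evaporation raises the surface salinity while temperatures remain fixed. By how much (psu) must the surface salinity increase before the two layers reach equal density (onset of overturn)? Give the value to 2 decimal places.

3.42 psu

Neutral buoyancy requires −α(T_deep − T_surf) + β(S_deep − S_surf′) = 0.
S_surf′ = S_deep − (α/β)·ΔT = 35.72 − (1.2 × 10⁻⁴/7.3 × 10⁻⁴)·(-15.9) = 38.3337 psu.
Increase required: 38.3337 − 34.91 = 3.4237 psu.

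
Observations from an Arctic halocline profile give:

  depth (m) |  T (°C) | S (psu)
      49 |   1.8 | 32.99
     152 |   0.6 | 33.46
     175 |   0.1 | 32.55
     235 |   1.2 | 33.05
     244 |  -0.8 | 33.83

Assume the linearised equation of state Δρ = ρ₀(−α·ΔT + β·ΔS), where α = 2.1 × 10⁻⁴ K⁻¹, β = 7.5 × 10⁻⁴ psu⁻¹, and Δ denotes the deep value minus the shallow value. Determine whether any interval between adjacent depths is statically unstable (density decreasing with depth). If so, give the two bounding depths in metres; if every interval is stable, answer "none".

152–175 m

Evaluate Δρ/ρ₀ = −αΔT + βΔS across each adjacent pair:
  49–152 m: −αΔT+βΔS = −(2.1 × 10⁻⁴)(-1.2)+(7.5 × 10⁻⁴)(+0.47) = 6.0 × 10⁻⁴ → stable
  152–175 m: −αΔT+βΔS = −(2.1 × 10⁻⁴)(-0.5)+(7.5 × 10⁻⁴)(-0.91) = -5.8 × 10⁻⁴ → UNSTABLE
  175–235 m: −αΔT+βΔS = −(2.1 × 10⁻⁴)(+1.1)+(7.5 × 10⁻⁴)(+0.50) = 1.4 × 10⁻⁴ → stable
  235–244 m: −αΔT+βΔS = −(2.1 × 10⁻⁴)(-2.0)+(7.5 × 10⁻⁴)(+0.78) = 1.0 × 10⁻³ → stable
The 152–175 m interval has Δρ < 0: lighter water underlies denser water.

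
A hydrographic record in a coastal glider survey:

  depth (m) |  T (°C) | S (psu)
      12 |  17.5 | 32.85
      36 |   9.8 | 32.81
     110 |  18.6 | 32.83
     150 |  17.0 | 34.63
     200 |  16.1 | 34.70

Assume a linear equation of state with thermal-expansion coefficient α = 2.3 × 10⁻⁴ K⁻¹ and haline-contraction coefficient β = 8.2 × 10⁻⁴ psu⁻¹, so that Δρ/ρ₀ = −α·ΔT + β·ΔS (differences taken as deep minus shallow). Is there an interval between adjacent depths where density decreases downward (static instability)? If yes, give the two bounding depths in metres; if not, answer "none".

36–110 m

Evaluate Δρ/ρ₀ = −αΔT + βΔS across each adjacent pair:
  12–36 m: −αΔT+βΔS = −(2.3 × 10⁻⁴)(-7.7)+(8.2 × 10⁻⁴)(-0.04) = 1.7 × 10⁻³ → stable
  36–110 m: −αΔT+βΔS = −(2.3 × 10⁻⁴)(+8.8)+(8.2 × 10⁻⁴)(+0.02) = -2.0 × 10⁻³ → UNSTABLE
  110–150 m: −αΔT+βΔS = −(2.3 × 10⁻⁴)(-1.6)+(8.2 × 10⁻⁴)(+1.80) = 1.8 × 10⁻³ → stable
  150–200 m: −αΔT+βΔS = −(2.3 × 10⁻⁴)(-0.9)+(8.2 × 10⁻⁴)(+0.07) = 2.6 × 10⁻⁴ → stable
The 36–110 m interval has Δρ < 0: lighter water underlies denser water.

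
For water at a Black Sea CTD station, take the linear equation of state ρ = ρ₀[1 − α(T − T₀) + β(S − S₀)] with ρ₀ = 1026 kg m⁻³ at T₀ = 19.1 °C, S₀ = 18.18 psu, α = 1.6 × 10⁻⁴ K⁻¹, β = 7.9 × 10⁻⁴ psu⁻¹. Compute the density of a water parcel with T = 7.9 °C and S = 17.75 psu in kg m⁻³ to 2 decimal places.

1027.49 kg m⁻³

T − T₀ = -11.2 K, S − S₀ = -0.43 psu.
Bracket = 1 − α·(-11.2) + β·(-0.43) = 1 + (1.4523 × 10⁻³) = 1.0014523.
ρ = 1026 × 1.0014523 = 1027.49 kg m⁻³.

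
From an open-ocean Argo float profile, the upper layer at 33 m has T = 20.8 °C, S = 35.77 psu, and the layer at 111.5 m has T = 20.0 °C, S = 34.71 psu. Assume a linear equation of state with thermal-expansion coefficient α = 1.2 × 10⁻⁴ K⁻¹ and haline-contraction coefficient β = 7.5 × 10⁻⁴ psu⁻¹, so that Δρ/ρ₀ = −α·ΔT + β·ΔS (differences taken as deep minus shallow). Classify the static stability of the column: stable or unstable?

unstable

ΔT = 20.0 − 20.8 = -0.8 K and ΔS = 34.71 − 35.77 = -1.06 psu (deep − shallow).
−αΔT = 9.60 × 10⁻⁵; βΔS = -7.95 × 10⁻⁴; sum Δρ/ρ₀ = -6.99 × 10⁻⁴.
Δρ/ρ₀ < 0, so Δρ < 0: deeper water is lighter → statically unstable; the column would overturn.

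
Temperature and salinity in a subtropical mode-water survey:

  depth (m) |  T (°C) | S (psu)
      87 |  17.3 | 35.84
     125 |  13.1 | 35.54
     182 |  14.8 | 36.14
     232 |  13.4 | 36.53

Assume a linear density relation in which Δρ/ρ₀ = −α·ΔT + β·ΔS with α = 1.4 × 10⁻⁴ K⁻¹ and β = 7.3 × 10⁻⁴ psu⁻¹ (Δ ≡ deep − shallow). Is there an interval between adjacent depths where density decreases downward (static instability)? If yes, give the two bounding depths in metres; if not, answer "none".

none

Evaluate Δρ/ρ₀ = −αΔT + βΔS across each adjacent pair:
  87–125 m: −αΔT+βΔS = −(1.4 × 10⁻⁴)(-4.2)+(7.3 × 10⁻⁴)(-0.30) = 3.7 × 10⁻⁴ → stable
  125–182 m: −αΔT+βΔS = −(1.4 × 10⁻⁴)(+1.7)+(7.3 × 10⁻⁴)(+0.60) = 2.0 × 10⁻⁴ → stable
  182–232 m: −αΔT+βΔS = −(1.4 × 10⁻⁴)(-1.4)+(7.3 × 10⁻⁴)(+0.39) = 4.8 × 10⁻⁴ → stable
Every interval has Δρ > 0: the column is stably stratified throughout.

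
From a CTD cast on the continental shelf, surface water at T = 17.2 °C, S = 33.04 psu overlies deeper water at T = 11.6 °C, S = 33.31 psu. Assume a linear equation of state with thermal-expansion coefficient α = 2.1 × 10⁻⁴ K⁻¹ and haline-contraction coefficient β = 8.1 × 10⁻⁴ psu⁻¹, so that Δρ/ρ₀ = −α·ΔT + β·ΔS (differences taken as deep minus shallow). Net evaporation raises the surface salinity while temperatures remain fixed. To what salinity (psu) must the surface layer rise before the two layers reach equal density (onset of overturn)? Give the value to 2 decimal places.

Neutral buoyancy requires −α(T_deep − T_surf) + β(S_deep − S_surf′) = 0.
S_surf′ = S_deep − (α/β)·ΔT = 33.31 − (2.1 × 10⁻⁴/8.1 × 10⁻⁴)·(-5.6) = 34.7619 psu.
Increase required: 34.7619 − 33.04 = 1.7219 psu.

34.76 psu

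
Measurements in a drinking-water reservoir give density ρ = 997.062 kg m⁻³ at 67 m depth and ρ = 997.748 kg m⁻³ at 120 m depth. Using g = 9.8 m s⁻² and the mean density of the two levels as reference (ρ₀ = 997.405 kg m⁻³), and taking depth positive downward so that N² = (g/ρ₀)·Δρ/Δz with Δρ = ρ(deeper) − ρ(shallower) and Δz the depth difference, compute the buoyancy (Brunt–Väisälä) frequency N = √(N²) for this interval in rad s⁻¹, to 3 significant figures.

Δρ = 997.748 − 997.062 = 0.686 kg m⁻³ over Δz = 120 − 67 = 53 m.
N² = (9.8/997.405) × (0.686/53) = 1.2718 × 10⁻⁴ s⁻².
N = √(1.2718 × 10⁻⁴) = 0.011277 rad s⁻¹ ≈ 0.0113 rad s⁻¹.

0.0113 rad s⁻¹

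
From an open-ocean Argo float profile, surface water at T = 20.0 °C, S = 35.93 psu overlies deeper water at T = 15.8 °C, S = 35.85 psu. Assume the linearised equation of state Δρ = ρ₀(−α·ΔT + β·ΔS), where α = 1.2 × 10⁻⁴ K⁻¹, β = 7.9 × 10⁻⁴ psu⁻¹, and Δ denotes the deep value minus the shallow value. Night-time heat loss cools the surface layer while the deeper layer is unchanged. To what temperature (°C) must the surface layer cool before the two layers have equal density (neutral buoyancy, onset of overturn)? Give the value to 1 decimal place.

16.3 °C

Neutral buoyancy requires Δρ = 0, i.e. −α(T_deep − T_surf′) + β(S_deep − S_surf) = 0.
T_surf′ = T_deep − (β/α)·ΔS = 15.8 − (7.9 × 10⁻⁴/1.2 × 10⁻⁴)·(-0.08) = 16.327 °C.
Cooling required: 20.0 − (16.327) = 3.673 °C.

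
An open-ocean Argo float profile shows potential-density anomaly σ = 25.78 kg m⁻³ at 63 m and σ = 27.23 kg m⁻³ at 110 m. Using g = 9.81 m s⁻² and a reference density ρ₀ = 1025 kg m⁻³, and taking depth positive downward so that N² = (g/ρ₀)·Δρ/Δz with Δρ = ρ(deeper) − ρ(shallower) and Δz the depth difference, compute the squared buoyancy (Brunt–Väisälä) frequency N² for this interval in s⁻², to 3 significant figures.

2.95 × 10⁻⁴ s⁻²

Δρ = 1027.23 − 1025.78 = 1.45 kg m⁻³ over Δz = 110 − 63 = 47 m.
N² = (9.81/1025) × (1.45/47) = 2.9527 × 10⁻⁴ s⁻² ≈ 2.95 × 10⁻⁴ s⁻².
Since Δρ > 0 the layer is stably stratified.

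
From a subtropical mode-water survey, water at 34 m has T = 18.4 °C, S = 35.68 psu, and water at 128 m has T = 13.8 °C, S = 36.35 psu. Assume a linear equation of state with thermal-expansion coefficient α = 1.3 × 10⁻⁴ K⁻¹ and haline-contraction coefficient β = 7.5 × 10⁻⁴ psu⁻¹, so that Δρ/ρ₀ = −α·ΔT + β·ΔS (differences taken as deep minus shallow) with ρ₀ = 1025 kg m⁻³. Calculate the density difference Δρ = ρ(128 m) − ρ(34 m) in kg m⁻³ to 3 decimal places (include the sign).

+1.128 kg m⁻³

ΔT = -4.6 K, ΔS = +0.67 psu (deep − shallow).
Δρ/ρ₀ = −(1.3 × 10⁻⁴)(-4.6) + (7.5 × 10⁻⁴)(+0.67) = 1.1005 × 10⁻³.
Δρ = 1025 × (1.1005 × 10⁻³) = +1.128 kg m⁻³.
Positive Δρ: denser below, stable.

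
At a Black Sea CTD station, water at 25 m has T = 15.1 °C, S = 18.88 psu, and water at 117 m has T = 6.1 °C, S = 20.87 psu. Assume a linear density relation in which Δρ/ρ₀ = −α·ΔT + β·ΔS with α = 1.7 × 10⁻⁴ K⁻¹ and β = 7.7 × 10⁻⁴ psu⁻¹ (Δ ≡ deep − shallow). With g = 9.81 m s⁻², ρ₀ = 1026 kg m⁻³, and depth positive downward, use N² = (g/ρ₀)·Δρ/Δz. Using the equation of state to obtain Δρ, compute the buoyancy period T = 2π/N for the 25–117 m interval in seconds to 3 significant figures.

ΔT = -9.0 K, ΔS = +1.99 psu (deep − shallow).
Δρ/ρ₀ = −αΔT + βΔS = 1.53 × 10⁻³ + 1.5323 × 10⁻³ = 3.0623 × 10⁻³, so Δρ ≈ 3.142 kg m⁻³.
N² = (g/ρ₀)·Δρ/Δz = g·(Δρ/ρ₀)/Δz = 9.81 × 3.0623 × 10⁻³ / 92 = 3.2653 × 10⁻⁴ s⁻².
N = √(3.2653 × 10⁻⁴) = 0.018070 rad s⁻¹ → T = 2π/N = 347.71 s ≈ 348 s.

348 s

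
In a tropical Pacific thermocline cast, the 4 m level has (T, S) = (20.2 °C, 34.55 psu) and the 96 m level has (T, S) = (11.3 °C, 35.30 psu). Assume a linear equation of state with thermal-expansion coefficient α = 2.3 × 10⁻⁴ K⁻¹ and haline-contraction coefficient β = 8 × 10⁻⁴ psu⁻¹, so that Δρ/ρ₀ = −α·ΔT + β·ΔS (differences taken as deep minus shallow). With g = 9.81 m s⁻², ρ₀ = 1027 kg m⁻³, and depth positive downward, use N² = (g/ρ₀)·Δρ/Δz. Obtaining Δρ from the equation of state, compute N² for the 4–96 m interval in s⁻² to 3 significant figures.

ΔT = -8.9 K, ΔS = +0.75 psu (deep − shallow).
Δρ/ρ₀ = −αΔT + βΔS = 2.047 × 10⁻³ + 6.00 × 10⁻⁴ = 2.647 × 10⁻³, so Δρ ≈ 2.718 kg m⁻³.
N² = (g/ρ₀)·Δρ/Δz = g·(Δρ/ρ₀)/Δz = 9.81 × 2.647 × 10⁻³ / 92 = 2.8225 × 10⁻⁴ s⁻² ≈ 2.82 × 10⁻⁴ s⁻².

2.82 × 10⁻⁴ s⁻²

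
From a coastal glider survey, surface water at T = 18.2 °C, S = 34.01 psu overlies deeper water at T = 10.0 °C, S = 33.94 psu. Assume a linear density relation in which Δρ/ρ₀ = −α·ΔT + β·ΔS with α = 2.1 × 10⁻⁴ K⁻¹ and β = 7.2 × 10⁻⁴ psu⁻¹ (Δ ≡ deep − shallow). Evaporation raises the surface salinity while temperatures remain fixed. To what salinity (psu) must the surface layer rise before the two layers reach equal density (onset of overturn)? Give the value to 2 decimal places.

Neutral buoyancy requires −α(T_deep − T_surf) + β(S_deep − S_surf′) = 0.
S_surf′ = S_deep − (α/β)·ΔT = 33.94 − (2.1 × 10⁻⁴/7.2 × 10⁻⁴)·(-8.2) = 36.3317 psu.
Increase required: 36.3317 − 34.01 = 2.3217 psu.

36.33 psu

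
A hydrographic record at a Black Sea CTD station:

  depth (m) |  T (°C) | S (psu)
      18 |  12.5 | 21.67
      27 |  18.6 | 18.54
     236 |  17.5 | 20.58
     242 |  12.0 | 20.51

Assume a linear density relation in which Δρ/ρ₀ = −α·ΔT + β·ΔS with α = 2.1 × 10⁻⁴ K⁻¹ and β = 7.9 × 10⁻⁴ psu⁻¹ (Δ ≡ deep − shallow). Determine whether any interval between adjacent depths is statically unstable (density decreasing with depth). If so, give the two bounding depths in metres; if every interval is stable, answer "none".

Evaluate Δρ/ρ₀ = −αΔT + βΔS across each adjacent pair:
  18–27 m: −αΔT+βΔS = −(2.1 × 10⁻⁴)(+6.1)+(7.9 × 10⁻⁴)(-3.13) = -3.8 × 10⁻³ → UNSTABLE
  27–236 m: −αΔT+βΔS = −(2.1 × 10⁻⁴)(-1.1)+(7.9 × 10⁻⁴)(+2.04) = 1.8 × 10⁻³ → stable
  236–242 m: −αΔT+βΔS = −(2.1 × 10⁻⁴)(-5.5)+(7.9 × 10⁻⁴)(-0.07) = 1.1 × 10⁻³ → stable
The 18–27 m interval has Δρ < 0: lighter water underlies denser water.

18–27 m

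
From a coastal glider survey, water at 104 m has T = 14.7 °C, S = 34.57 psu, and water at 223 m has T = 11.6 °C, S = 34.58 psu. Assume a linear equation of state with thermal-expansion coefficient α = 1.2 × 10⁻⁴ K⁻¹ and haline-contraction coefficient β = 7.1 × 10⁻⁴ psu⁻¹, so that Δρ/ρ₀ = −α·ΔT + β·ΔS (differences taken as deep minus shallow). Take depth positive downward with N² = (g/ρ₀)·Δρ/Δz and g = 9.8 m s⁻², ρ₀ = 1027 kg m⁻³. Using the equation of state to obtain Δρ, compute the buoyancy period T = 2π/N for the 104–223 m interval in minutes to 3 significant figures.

ΔT = -3.1 K, ΔS = +0.01 psu (deep − shallow).
Δρ/ρ₀ = −αΔT + βΔS = 3.72 × 10⁻⁴ + 7.10 × 10⁻⁶ = 3.791 × 10⁻⁴, so Δρ ≈ 0.3893 kg m⁻³.
N² = (g/ρ₀)·Δρ/Δz = g·(Δρ/ρ₀)/Δz = 9.8 × 3.791 × 10⁻⁴ / 119 = 3.1220 × 10⁻⁵ s⁻².
N = √(3.1220 × 10⁻⁵) = 5.5875 × 10⁻³ rad s⁻¹ → T = 2π/N = 1.1245 × 10³ s = 18.742 min ≈ 18.7 min.

18.7 min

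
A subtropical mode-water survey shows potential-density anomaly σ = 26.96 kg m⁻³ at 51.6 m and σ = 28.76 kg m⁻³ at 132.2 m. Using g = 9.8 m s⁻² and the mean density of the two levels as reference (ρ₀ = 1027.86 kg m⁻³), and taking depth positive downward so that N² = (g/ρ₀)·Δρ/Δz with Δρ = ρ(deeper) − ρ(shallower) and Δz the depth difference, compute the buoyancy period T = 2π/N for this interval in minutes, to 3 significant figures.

Δρ = 1028.76 − 1026.96 = 1.80 kg m⁻³ over Δz = 132.2 − 51.6 = 80.6 m.
N² = (9.8/1027.86) × (1.80/80.6) = 2.1293 × 10⁻⁴ s⁻².
N = √(2.1293 × 10⁻⁴) = 0.014592 rad s⁻¹, so T = 2π/N = 430.59 s = 7.1765 min ≈ 7.18 min.

7.18 min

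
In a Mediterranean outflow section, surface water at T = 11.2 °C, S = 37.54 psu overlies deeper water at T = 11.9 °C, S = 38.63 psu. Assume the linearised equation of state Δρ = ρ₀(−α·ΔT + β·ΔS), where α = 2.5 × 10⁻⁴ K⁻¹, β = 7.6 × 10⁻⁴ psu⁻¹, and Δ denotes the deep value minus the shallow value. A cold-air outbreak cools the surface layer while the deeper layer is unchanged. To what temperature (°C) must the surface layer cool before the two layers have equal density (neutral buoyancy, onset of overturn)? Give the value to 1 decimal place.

Neutral buoyancy requires Δρ = 0, i.e. −α(T_deep − T_surf′) + β(S_deep − S_surf) = 0.
T_surf′ = T_deep − (β/α)·ΔS = 11.9 − (7.6 × 10⁻⁴/2.5 × 10⁻⁴)·(+1.09) = 8.586 °C.
Cooling required: 11.2 − (8.586) = 2.614 °C.

8.6 °C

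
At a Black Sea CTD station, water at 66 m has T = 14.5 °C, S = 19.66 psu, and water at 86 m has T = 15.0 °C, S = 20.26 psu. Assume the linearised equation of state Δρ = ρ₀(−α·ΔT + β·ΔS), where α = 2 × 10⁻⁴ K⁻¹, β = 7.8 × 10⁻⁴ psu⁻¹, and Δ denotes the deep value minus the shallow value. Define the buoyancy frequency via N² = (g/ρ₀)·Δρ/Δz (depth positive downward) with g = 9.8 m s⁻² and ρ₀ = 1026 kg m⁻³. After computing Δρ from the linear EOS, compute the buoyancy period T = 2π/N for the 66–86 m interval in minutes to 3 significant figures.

7.80 min

ΔT = +0.5 K, ΔS = +0.60 psu (deep − shallow).
Δρ/ρ₀ = −αΔT + βΔS = -1.00 × 10⁻⁴ + 4.68 × 10⁻⁴ = 3.68 × 10⁻⁴, so Δρ ≈ 0.3776 kg m⁻³.
N² = (g/ρ₀)·Δρ/Δz = g·(Δρ/ρ₀)/Δz = 9.8 × 3.68 × 10⁻⁴ / 20 = 1.8032 × 10⁻⁴ s⁻².
N = √(1.8032 × 10⁻⁴) = 0.013428 rad s⁻¹ → T = 2π/N = 467.92 s = 7.7987 min ≈ 7.80 min.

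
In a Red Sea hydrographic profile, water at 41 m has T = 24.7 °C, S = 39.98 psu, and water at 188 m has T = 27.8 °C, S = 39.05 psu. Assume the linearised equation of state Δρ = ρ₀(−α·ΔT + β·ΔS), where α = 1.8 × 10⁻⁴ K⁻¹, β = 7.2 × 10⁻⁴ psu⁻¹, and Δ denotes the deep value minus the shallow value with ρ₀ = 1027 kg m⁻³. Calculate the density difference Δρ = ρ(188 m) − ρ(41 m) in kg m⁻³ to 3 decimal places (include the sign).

-1.261 kg m⁻³

ΔT = +3.1 K, ΔS = -0.93 psu (deep − shallow).
Δρ/ρ₀ = −(1.8 × 10⁻⁴)(+3.1) + (7.2 × 10⁻⁴)(-0.93) = -1.2276 × 10⁻³.
Δρ = 1027 × (-1.2276 × 10⁻³) = -1.261 kg m⁻³.
Negative Δρ: lighter below, statically unstable.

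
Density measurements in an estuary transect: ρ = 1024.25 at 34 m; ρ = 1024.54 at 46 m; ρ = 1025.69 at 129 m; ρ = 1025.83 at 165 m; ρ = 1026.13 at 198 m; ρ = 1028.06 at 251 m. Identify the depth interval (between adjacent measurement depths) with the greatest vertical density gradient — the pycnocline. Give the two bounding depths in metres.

Compute the density gradient over each adjacent pair:
  34–46 m: Δρ/Δz = 0.29/12 = 0.024 kg m⁻⁴
  46–129 m: Δρ/Δz = 1.15/83 = 0.014 kg m⁻⁴
  129–165 m: Δρ/Δz = 0.14/36 = 3.9 × 10⁻³ kg m⁻⁴
  165–198 m: Δρ/Δz = 0.30/33 = 9.1 × 10⁻³ kg m⁻⁴
  198–251 m: Δρ/Δz = 1.93/53 = 0.036 kg m⁻⁴
The largest gradient is in the 198–251 m interval — the pycnocline.

198–251 m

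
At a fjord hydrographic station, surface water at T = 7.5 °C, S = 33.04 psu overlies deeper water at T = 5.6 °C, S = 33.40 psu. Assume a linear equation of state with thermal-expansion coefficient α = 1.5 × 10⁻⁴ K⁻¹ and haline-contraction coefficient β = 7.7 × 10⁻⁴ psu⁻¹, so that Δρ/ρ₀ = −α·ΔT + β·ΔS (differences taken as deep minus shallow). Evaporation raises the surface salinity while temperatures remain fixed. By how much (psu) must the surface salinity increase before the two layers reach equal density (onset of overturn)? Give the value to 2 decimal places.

0.73 psu

Neutral buoyancy requires −α(T_deep − T_surf) + β(S_deep − S_surf′) = 0.
S_surf′ = S_deep − (α/β)·ΔT = 33.40 − (1.5 × 10⁻⁴/7.7 × 10⁻⁴)·(-1.9) = 33.7701 psu.
Increase required: 33.7701 − 33.04 = 0.7301 psu.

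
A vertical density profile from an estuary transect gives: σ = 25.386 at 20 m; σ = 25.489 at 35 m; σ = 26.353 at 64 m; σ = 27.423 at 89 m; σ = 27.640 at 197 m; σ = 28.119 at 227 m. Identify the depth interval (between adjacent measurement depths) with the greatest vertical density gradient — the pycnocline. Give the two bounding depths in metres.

Compute the density gradient over each adjacent pair:
  20–35 m: Δρ/Δz = 0.103/15 = 6.9 × 10⁻³ kg m⁻⁴
  35–64 m: Δρ/Δz = 0.864/29 = 0.030 kg m⁻⁴
  64–89 m: Δρ/Δz = 1.070/25 = 0.043 kg m⁻⁴
  89–197 m: Δρ/Δz = 0.217/108 = 2.0 × 10⁻³ kg m⁻⁴
  197–227 m: Δρ/Δz = 0.479/30 = 0.016 kg m⁻⁴
The largest gradient is in the 64–89 m interval — the pycnocline.

64–89 m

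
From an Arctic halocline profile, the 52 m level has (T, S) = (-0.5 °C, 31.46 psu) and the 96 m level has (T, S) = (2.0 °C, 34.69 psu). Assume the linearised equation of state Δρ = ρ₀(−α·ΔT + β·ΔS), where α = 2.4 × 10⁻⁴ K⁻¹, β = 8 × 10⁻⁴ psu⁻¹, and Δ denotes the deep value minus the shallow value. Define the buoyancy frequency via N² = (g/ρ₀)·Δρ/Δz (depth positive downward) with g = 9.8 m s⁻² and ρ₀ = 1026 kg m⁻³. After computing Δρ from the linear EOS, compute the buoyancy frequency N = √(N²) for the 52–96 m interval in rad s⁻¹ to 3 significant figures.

0.0210 rad s⁻¹

ΔT = +2.5 K, ΔS = +3.23 psu (deep − shallow).
Δρ/ρ₀ = −αΔT + βΔS = -6.00 × 10⁻⁴ + 2.584 × 10⁻³ = 1.984 × 10⁻³, so Δρ ≈ 2.036 kg m⁻³.
N² = (g/ρ₀)·Δρ/Δz = g·(Δρ/ρ₀)/Δz = 9.8 × 1.984 × 10⁻³ / 44 = 4.4189 × 10⁻⁴ s⁻².
N = √(4.4189 × 10⁻⁴) = 0.021021 rad s⁻¹ ≈ 0.0210 rad s⁻¹.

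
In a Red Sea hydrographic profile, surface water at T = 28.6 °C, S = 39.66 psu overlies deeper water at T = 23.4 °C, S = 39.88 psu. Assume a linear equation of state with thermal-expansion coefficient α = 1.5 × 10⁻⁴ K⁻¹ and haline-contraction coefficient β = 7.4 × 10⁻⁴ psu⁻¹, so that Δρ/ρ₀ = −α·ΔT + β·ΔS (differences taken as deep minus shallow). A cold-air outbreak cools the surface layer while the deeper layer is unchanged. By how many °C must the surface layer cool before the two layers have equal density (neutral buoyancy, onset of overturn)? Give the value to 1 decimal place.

Neutral buoyancy requires Δρ = 0, i.e. −α(T_deep − T_surf′) + β(S_deep − S_surf) = 0.
T_surf′ = T_deep − (β/α)·ΔS = 23.4 − (7.4 × 10⁻⁴/1.5 × 10⁻⁴)·(+0.22) = 22.315 °C.
Cooling required: 28.6 − (22.315) = 6.285 °C.

6.3 °C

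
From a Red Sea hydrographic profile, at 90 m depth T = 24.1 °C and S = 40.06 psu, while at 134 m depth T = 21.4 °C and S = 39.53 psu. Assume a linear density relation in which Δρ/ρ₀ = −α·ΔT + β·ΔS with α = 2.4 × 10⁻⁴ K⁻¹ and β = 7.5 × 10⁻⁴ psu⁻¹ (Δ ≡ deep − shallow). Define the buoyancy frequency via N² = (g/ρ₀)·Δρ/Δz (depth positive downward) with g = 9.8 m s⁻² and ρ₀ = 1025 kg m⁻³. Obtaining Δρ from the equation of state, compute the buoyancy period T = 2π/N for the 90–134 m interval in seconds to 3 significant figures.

ΔT = -2.7 K, ΔS = -0.53 psu (deep − shallow).
Δρ/ρ₀ = −αΔT + βΔS = 6.48 × 10⁻⁴ − 3.975 × 10⁻⁴ = 2.505 × 10⁻⁴, so Δρ ≈ 0.2568 kg m⁻³.
N² = (g/ρ₀)·Δρ/Δz = g·(Δρ/ρ₀)/Δz = 9.8 × 2.505 × 10⁻⁴ / 44 = 5.5793 × 10⁻⁵ s⁻².
N = √(5.5793 × 10⁻⁵) = 7.4695 × 10⁻³ rad s⁻¹ → T = 2π/N = 841.18 s ≈ 841 s.

841 s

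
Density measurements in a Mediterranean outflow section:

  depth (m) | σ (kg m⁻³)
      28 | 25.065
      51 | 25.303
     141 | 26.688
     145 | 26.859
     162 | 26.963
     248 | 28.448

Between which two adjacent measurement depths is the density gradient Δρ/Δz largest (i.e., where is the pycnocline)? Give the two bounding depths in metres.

141–145 m

Compute the density gradient over each adjacent pair:
  28–51 m: Δρ/Δz = 0.238/23 = 0.010 kg m⁻⁴
  51–141 m: Δρ/Δz = 1.385/90 = 0.015 kg m⁻⁴
  141–145 m: Δρ/Δz = 0.171/4 = 0.043 kg m⁻⁴
  145–162 m: Δρ/Δz = 0.104/17 = 6.1 × 10⁻³ kg m⁻⁴
  162–248 m: Δρ/Δz = 1.485/86 = 0.017 kg m⁻⁴
The largest gradient is in the 141–145 m interval — the pycnocline.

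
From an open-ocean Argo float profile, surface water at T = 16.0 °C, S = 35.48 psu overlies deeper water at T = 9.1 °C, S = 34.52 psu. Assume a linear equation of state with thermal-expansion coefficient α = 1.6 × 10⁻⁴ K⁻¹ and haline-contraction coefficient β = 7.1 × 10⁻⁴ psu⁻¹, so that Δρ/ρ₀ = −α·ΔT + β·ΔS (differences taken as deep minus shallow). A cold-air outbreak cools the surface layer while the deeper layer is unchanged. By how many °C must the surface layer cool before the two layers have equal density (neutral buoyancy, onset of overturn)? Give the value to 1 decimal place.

Neutral buoyancy requires Δρ = 0, i.e. −α(T_deep − T_surf′) + β(S_deep − S_surf) = 0.
T_surf′ = T_deep − (β/α)·ΔS = 9.1 − (7.1 × 10⁻⁴/1.6 × 10⁻⁴)·(-0.96) = 13.360 °C.
Cooling required: 16.0 − (13.360) = 2.640 °C.

2.6 °C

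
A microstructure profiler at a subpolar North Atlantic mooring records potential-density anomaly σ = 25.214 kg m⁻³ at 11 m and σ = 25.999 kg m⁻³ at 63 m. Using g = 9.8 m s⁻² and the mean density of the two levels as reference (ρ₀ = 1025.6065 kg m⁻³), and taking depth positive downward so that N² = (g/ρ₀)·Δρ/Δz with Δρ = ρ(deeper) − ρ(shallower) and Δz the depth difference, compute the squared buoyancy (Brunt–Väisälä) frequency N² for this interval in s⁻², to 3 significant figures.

1.44 × 10⁻⁴ s⁻²

Δρ = 1025.999 − 1025.214 = 0.785 kg m⁻³ over Δz = 63 − 11 = 52 m.
N² = (9.8/1025.6065) × (0.785/52) = 1.4425 × 10⁻⁴ s⁻² ≈ 1.44 × 10⁻⁴ s⁻².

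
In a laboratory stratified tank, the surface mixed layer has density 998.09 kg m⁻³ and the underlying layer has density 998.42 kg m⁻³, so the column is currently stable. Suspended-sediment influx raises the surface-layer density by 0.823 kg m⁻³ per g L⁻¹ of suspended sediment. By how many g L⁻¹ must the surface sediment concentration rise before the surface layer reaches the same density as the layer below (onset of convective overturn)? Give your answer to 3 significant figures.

0.401 g L⁻¹

Density deficit of the surface layer: 998.42 − 998.09 = 0.33 kg m⁻³.
Required change = 0.33 / 0.823 = 0.401 g L⁻¹.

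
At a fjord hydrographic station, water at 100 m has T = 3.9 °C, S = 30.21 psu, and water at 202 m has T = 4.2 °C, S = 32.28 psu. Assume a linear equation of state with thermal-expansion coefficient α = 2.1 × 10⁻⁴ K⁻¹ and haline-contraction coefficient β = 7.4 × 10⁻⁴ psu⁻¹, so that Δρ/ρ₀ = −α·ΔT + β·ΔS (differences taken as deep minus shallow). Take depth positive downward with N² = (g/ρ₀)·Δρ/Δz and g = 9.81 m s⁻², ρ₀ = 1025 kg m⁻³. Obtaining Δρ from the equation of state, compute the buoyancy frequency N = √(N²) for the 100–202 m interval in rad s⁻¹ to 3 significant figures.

ΔT = +0.3 K, ΔS = +2.07 psu (deep − shallow).
Δρ/ρ₀ = −αΔT + βΔS = -6.30 × 10⁻⁵ + 1.5318 × 10⁻³ = 1.4688 × 10⁻³, so Δρ ≈ 1.506 kg m⁻³.
N² = (g/ρ₀)·Δρ/Δz = g·(Δρ/ρ₀)/Δz = 9.81 × 1.4688 × 10⁻³ / 102 = 1.4126 × 10⁻⁴ s⁻².
N = √(1.4126 × 10⁻⁴) = 0.011885 rad s⁻¹ ≈ 0.0119 rad s⁻¹.

0.0119 rad s⁻¹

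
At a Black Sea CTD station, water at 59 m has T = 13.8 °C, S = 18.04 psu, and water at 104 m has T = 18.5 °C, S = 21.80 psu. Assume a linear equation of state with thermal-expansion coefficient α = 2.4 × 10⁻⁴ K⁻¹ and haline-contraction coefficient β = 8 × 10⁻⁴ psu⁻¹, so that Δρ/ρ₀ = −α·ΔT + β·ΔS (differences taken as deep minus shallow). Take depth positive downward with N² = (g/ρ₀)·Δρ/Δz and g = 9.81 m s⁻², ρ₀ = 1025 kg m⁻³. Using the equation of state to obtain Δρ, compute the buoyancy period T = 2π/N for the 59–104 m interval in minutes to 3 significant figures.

ΔT = +4.7 K, ΔS = +3.76 psu (deep − shallow).
Δρ/ρ₀ = −αΔT + βΔS = -1.128 × 10⁻³ + 3.008 × 10⁻³ = 1.88 × 10⁻³, so Δρ ≈ 1.927 kg m⁻³.
N² = (g/ρ₀)·Δρ/Δz = g·(Δρ/ρ₀)/Δz = 9.81 × 1.88 × 10⁻³ / 45 = 4.0984 × 10⁻⁴ s⁻².
N = √(4.0984 × 10⁻⁴) = 0.020245 rad s⁻¹ → T = 2π/N = 310.36 s = 5.1727 min ≈ 5.17 min.

5.17 min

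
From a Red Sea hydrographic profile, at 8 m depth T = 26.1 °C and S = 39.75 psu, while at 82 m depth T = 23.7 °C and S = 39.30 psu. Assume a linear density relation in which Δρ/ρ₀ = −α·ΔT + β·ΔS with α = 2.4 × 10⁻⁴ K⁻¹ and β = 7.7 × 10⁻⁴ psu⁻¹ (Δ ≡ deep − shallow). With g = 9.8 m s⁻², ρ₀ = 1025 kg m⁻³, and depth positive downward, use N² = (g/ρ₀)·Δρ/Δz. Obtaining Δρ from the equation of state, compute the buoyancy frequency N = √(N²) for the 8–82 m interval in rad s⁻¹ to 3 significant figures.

5.51 × 10⁻³ rad s⁻¹

ΔT = -2.4 K, ΔS = -0.45 psu (deep − shallow).
Δρ/ρ₀ = −αΔT + βΔS = 5.76 × 10⁻⁴ − 3.465 × 10⁻⁴ = 2.295 × 10⁻⁴, so Δρ ≈ 0.2352 kg m⁻³.
N² = (g/ρ₀)·Δρ/Δz = g·(Δρ/ρ₀)/Δz = 9.8 × 2.295 × 10⁻⁴ / 74 = 3.0393 × 10⁻⁵ s⁻².
N = √(3.0393 × 10⁻⁵) = 5.5130 × 10⁻³ rad s⁻¹ ≈ 5.51 × 10⁻³ rad s⁻¹.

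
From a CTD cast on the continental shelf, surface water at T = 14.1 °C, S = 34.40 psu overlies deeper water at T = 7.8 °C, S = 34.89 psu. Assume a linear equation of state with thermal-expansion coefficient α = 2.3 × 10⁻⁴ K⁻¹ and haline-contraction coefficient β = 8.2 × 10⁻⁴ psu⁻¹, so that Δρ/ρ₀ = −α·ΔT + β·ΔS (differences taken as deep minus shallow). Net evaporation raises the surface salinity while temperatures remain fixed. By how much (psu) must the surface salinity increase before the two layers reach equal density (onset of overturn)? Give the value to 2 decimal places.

2.26 psu

Neutral buoyancy requires −α(T_deep − T_surf) + β(S_deep − S_surf′) = 0.
S_surf′ = S_deep − (α/β)·ΔT = 34.89 − (2.3 × 10⁻⁴/8.2 × 10⁻⁴)·(-6.3) = 36.6571 psu.
Increase required: 36.6571 − 34.40 = 2.2571 psu.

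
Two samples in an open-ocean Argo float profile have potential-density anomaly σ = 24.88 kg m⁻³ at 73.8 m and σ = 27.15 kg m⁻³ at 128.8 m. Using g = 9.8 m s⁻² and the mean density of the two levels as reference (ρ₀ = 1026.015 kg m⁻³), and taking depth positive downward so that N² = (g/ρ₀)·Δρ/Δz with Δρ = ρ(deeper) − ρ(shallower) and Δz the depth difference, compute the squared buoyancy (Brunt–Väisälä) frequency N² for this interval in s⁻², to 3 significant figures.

3.94 × 10⁻⁴ s⁻²

Δρ = 1027.15 − 1024.88 = 2.27 kg m⁻³ over Δz = 128.8 − 73.8 = 55 m.
N² = (9.8/1026.015) × (2.27/55) = 3.9422 × 10⁻⁴ s⁻² ≈ 3.94 × 10⁻⁴ s⁻².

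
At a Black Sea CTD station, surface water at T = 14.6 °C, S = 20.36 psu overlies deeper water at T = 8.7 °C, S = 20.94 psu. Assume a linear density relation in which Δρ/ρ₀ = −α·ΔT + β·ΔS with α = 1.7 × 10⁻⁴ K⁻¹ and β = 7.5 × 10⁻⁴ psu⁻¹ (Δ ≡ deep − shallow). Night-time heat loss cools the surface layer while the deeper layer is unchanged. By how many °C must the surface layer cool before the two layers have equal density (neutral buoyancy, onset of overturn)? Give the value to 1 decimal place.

Neutral buoyancy requires Δρ = 0, i.e. −α(T_deep − T_surf′) + β(S_deep − S_surf) = 0.
T_surf′ = T_deep − (β/α)·ΔS = 8.7 − (7.5 × 10⁻⁴/1.7 × 10⁻⁴)·(+0.58) = 6.141 °C.
Cooling required: 14.6 − (6.141) = 8.459 °C.

8.5 °C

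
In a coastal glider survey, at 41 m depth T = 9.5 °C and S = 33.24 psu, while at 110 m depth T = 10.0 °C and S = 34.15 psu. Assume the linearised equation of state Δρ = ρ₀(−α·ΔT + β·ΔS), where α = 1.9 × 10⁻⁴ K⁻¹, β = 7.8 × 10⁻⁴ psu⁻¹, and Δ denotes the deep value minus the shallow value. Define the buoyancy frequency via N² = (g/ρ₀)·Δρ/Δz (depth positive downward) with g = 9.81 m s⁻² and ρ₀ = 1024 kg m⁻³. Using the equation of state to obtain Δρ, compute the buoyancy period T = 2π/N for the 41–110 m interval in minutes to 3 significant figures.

11.2 min

ΔT = +0.5 K, ΔS = +0.91 psu (deep − shallow).
Δρ/ρ₀ = −αΔT + βΔS = -9.50 × 10⁻⁵ + 7.098 × 10⁻⁴ = 6.148 × 10⁻⁴, so Δρ ≈ 0.6296 kg m⁻³.
N² = (g/ρ₀)·Δρ/Δz = g·(Δρ/ρ₀)/Δz = 9.81 × 6.148 × 10⁻⁴ / 69 = 8.7409 × 10⁻⁵ s⁻².
N = √(8.7409 × 10⁻⁵) = 9.3493 × 10⁻³ rad s⁻¹ → T = 2π/N = 672.05 s = 11.201 min ≈ 11.2 min.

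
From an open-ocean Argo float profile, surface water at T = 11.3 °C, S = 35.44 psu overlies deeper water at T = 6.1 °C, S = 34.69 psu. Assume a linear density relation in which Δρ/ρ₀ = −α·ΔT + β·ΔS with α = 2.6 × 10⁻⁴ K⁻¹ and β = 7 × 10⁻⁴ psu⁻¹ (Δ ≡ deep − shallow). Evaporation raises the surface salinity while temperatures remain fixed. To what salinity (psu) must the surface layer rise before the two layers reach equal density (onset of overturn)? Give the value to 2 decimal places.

Neutral buoyancy requires −α(T_deep − T_surf) + β(S_deep − S_surf′) = 0.
S_surf′ = S_deep − (α/β)·ΔT = 34.69 − (2.6 × 10⁻⁴/7 × 10⁻⁴)·(-5.2) = 36.6214 psu.
Increase required: 36.6214 − 35.44 = 1.1814 psu.

36.62 psu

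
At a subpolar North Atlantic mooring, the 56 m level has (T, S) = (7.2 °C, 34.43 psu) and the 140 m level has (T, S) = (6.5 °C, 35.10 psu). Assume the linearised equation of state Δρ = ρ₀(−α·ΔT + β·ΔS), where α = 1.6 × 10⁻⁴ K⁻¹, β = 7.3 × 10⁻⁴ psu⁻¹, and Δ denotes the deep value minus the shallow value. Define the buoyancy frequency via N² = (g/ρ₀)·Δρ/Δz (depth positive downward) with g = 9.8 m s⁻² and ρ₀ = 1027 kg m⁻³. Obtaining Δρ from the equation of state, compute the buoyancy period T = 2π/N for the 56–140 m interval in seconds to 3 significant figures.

ΔT = -0.7 K, ΔS = +0.67 psu (deep − shallow).
Δρ/ρ₀ = −αΔT + βΔS = 1.12 × 10⁻⁴ + 4.891 × 10⁻⁴ = 6.011 × 10⁻⁴, so Δρ ≈ 0.6173 kg m⁻³.
N² = (g/ρ₀)·Δρ/Δz = g·(Δρ/ρ₀)/Δz = 9.8 × 6.011 × 10⁻⁴ / 84 = 7.0128 × 10⁻⁵ s⁻².
N = √(7.0128 × 10⁻⁵) = 8.3742 × 10⁻³ rad s⁻¹ → T = 2π/N = 750.30 s ≈ 750 s.

750 s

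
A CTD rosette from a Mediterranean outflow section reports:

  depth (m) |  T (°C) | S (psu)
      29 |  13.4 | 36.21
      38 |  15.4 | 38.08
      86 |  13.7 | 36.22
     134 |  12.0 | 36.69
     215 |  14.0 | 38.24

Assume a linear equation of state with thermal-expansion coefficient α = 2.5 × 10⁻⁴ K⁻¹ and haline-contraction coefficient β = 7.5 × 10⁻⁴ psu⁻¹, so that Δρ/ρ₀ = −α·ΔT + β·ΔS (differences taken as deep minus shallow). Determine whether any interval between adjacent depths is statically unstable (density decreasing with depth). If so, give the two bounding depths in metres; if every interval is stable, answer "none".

Evaluate Δρ/ρ₀ = −αΔT + βΔS across each adjacent pair:
  29–38 m: −αΔT+βΔS = −(2.5 × 10⁻⁴)(+2.0)+(7.5 × 10⁻⁴)(+1.87) = 9.0 × 10⁻⁴ → stable
  38–86 m: −αΔT+βΔS = −(2.5 × 10⁻⁴)(-1.7)+(7.5 × 10⁻⁴)(-1.86) = -9.7 × 10⁻⁴ → UNSTABLE
  86–134 m: −αΔT+βΔS = −(2.5 × 10⁻⁴)(-1.7)+(7.5 × 10⁻⁴)(+0.47) = 7.8 × 10⁻⁴ → stable
  134–215 m: −αΔT+βΔS = −(2.5 × 10⁻⁴)(+2.0)+(7.5 × 10⁻⁴)(+1.55) = 6.6 × 10⁻⁴ → stable
The 38–86 m interval has Δρ < 0: lighter water underlies denser water.

38–86 m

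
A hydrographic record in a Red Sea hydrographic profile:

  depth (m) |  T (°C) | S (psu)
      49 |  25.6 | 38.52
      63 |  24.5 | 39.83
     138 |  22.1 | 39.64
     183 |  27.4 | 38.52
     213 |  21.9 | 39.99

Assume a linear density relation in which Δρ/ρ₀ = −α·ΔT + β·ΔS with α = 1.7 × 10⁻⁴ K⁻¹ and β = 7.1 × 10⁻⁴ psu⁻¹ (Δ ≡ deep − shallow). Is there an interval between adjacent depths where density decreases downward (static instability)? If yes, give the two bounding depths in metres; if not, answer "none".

Evaluate Δρ/ρ₀ = −αΔT + βΔS across each adjacent pair:
  49–63 m: −αΔT+βΔS = −(1.7 × 10⁻⁴)(-1.1)+(7.1 × 10⁻⁴)(+1.31) = 1.1 × 10⁻³ → stable
  63–138 m: −αΔT+βΔS = −(1.7 × 10⁻⁴)(-2.4)+(7.1 × 10⁻⁴)(-0.19) = 2.7 × 10⁻⁴ → stable
  138–183 m: −αΔT+βΔS = −(1.7 × 10⁻⁴)(+5.3)+(7.1 × 10⁻⁴)(-1.12) = -1.7 × 10⁻³ → UNSTABLE
  183–213 m: −αΔT+βΔS = −(1.7 × 10⁻⁴)(-5.5)+(7.1 × 10⁻⁴)(+1.47) = 2.0 × 10⁻³ → stable
The 138–183 m interval has Δρ < 0: lighter water underlies denser water.

138–183 m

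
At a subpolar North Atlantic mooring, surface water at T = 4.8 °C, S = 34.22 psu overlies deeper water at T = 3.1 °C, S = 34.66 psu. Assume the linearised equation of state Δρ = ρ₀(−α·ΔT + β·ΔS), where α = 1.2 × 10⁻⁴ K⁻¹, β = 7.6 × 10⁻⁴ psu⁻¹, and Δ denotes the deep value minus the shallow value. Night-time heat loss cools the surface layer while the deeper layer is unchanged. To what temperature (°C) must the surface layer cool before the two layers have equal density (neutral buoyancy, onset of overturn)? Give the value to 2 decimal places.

0.31 °C

Neutral buoyancy requires Δρ = 0, i.e. −α(T_deep − T_surf′) + β(S_deep − S_surf) = 0.
T_surf′ = T_deep − (β/α)·ΔS = 3.1 − (7.6 × 10⁻⁴/1.2 × 10⁻⁴)·(+0.44) = 0.3133 °C.
Cooling required: 4.8 − (0.3133) = 4.4867 °C.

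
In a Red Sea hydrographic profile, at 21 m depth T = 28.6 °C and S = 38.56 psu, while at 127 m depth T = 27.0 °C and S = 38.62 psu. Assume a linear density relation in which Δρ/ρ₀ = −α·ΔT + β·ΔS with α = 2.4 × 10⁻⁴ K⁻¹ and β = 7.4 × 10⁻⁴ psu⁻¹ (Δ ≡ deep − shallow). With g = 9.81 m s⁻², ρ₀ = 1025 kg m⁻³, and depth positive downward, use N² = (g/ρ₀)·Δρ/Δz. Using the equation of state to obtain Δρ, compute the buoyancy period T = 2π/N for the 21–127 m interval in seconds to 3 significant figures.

ΔT = -1.6 K, ΔS = +0.06 psu (deep − shallow).
Δρ/ρ₀ = −αΔT + βΔS = 3.84 × 10⁻⁴ + 4.44 × 10⁻⁵ = 4.284 × 10⁻⁴, so Δρ ≈ 0.4391 kg m⁻³.
N² = (g/ρ₀)·Δρ/Δz = g·(Δρ/ρ₀)/Δz = 9.81 × 4.284 × 10⁻⁴ / 106 = 3.9647 × 10⁻⁵ s⁻².
N = √(3.9647 × 10⁻⁵) = 6.2966 × 10⁻³ rad s⁻¹ → T = 2π/N = 997.87 s ≈ 998 s.

998 s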